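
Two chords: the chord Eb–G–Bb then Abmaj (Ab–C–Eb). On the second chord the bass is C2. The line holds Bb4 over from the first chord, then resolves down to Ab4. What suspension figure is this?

At the second chord the bass is C2. The suspended Bb4 lies a seventh above the bass; after resolving down by step to Ab4, the interval above the bass becomes a sixth.
Suspension figures are named by those two intervals: 7–6.

7–6 suspension.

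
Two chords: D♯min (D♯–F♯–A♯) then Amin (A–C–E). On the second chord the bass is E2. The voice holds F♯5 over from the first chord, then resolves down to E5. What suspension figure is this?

9–8 suspension.

At the second chord the bass is E2. The suspended F♯5 lies a ninth above the bass; after resolving down by step to E5, the interval above the bass becomes an octave.
Suspension figures are named by those two intervals: 9–8.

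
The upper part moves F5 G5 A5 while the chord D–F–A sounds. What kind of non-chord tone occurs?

G5 is a passing tone.

The harmony at that moment is D minor triad (D, F, A); G5 is not a chord tone.
It is approached by step up from F5 and left by step up to A5.
Step in, step out in the same direction — a passing tone.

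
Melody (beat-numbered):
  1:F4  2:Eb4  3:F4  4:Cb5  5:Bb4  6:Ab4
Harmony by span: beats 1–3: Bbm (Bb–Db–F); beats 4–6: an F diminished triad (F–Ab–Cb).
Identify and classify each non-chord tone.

Eb4 (beat 2) — neighbor tone; Bb4 (beat 5) — passing tone.

The harmony at that moment is Bb minor triad (Bb, Db, F); Eb4 is not a chord tone.
It is approached by step down from F4 and left by step up to F4.
Step away and step back to the same note — a neighbor tone (lower neighbor).
The harmony at that moment is F diminished triad (F, Ab, Cb); Bb4 is not a chord tone.
It is approached by step down from Cb5 and left by step down to Ab4.
Step in, step out in the same direction — a passing tone.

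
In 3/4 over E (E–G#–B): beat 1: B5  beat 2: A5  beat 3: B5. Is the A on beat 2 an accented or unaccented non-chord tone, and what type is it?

Unaccented neighbor tone.

The harmony at that moment is E major triad (E, G#, B); A5 is not a chord tone.
It is approached by step down from B5 and left by step up to B5.
Step away and step back to the same note — a neighbor tone (lower neighbor).
It falls on a weak beat, so it is unaccented.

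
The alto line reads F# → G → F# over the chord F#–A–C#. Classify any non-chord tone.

The harmony at that moment is F# minor triad (F#, A, C#); G is not a chord tone.
It is approached by step up from F# and left by step down to F#.
Step away and step back to the same note — a neighbor tone (upper neighbor).

G is a neighbor tone.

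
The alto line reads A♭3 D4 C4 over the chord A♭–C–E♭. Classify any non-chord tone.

The harmony at that moment is A♭ major triad (A♭, C, E♭); D4 is not a chord tone.
It is approached by leap up from A♭3 and left by step down to C4.
Leap in, step out — an appoggiatura.

D4 is an appoggiatura.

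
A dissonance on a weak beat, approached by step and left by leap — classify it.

Escape tone.

Approach: by step. Departure: by leap. Metric position: weak.
Step in, leap out, from a weak position — an escape tone (échappée). (It is the mirror image of the appoggiatura, which leaps in and steps out on a strong beat.)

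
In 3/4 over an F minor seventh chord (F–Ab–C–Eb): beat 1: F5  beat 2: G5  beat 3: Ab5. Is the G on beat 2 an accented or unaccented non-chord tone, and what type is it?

The harmony at that moment is F minor seventh chord (F, Ab, C, Eb); G5 is not a chord tone.
It is approached by step up from F5 and left by step up to Ab5.
Step in, step out in the same direction — a passing tone.
It falls on a weak beat, so it is unaccented.

Unaccented passing tone.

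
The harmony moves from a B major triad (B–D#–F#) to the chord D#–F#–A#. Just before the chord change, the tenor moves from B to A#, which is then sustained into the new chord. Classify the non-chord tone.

A# is an anticipation.

The harmony at that moment is B major triad (B, D#, F#); A# is not a chord tone.
It is approached by step down from B and then sustained as the same pitch into the next harmony.
Arriving early and becoming a chord tone when the harmony changes — an anticipation.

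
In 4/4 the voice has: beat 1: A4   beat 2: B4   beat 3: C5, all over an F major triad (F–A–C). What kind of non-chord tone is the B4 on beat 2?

The harmony at that moment is F major triad (F, A, C); B4 is not a chord tone.
It is approached by step up from A4 and left by step up to C5.
Step in, step out in the same direction — a passing tone.

Passing tone.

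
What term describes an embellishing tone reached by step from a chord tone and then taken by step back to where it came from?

Neighbor tone.

Approach: by step. Departure: by step in the opposite direction, back to the starting pitch.
Stepwise on both sides but reversing to return to the same chord tone — a neighbor tone. (Had it continued onward in the same direction it would be a passing tone instead.)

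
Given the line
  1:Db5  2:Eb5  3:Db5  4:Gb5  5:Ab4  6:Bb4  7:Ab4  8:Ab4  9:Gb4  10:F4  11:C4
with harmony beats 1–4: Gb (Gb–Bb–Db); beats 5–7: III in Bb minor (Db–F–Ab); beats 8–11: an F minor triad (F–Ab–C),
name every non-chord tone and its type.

The harmony at that moment is Gb major triad (Gb, Bb, Db); Eb5 is not a chord tone.
It is approached by step up from Db5 and left by step down to Db5.
Step away and step back to the same note — a neighbor tone (upper neighbor).
The harmony at that moment is Db major triad (Db, F, Ab); Bb4 is not a chord tone.
It is approached by step up from Ab4 and left by step down to Ab4.
Step away and step back to the same note — a neighbor tone (upper neighbor).
The harmony at that moment is F minor triad (F, Ab, C); Gb4 is not a chord tone.
It is approached by step down from Ab4 and left by step down to F4.
Step in, step out in the same direction — a passing tone.

Eb5 (beat 2) — neighbor tone; Bb4 (beat 6) — neighbor tone; Gb4 (beat 9) — passing tone.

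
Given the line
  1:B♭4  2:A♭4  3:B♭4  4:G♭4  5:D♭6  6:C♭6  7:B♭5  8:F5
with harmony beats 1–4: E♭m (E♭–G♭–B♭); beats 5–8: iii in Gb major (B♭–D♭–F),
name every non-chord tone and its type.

The harmony at that moment is E♭ minor triad (E♭, G♭, B♭); A♭4 is not a chord tone.
It is approached by step down from B♭4 and left by step up to B♭4.
Step away and step back to the same note — a neighbor tone (lower neighbor).
The harmony at that moment is B♭ minor triad (B♭, D♭, F); C♭6 is not a chord tone.
It is approached by step down from D♭6 and left by step down to B♭5.
Step in, step out in the same direction — a passing tone.

A♭4 (beat 2) — neighbor tone; C♭6 (beat 6) — passing tone.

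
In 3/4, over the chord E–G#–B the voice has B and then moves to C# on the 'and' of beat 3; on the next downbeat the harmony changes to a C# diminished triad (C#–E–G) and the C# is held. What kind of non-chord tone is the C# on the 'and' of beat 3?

Anticipation.

The harmony at that moment is E major triad (E, G#, B); C# is not a chord tone.
It is approached by step up from B and then sustained as the same pitch into the next harmony.
Arriving early and becoming a chord tone when the harmony changes — an anticipation.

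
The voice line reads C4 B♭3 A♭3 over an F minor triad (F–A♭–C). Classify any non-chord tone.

B♭3 is a passing tone.

The harmony at that moment is F minor triad (F, A♭, C); B♭3 is not a chord tone.
It is approached by step down from C4 and left by step down to A♭3.
Step in, step out in the same direction — a passing tone.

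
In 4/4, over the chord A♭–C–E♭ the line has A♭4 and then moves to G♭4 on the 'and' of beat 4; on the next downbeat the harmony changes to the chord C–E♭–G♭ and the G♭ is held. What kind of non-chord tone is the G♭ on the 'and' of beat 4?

The harmony at that moment is A♭ major triad (A♭, C, E♭); G♭4 is not a chord tone.
It is approached by step down from A♭4 and then sustained as the same pitch into the next harmony.
Arriving early and becoming a chord tone when the harmony changes — an anticipation.

Anticipation.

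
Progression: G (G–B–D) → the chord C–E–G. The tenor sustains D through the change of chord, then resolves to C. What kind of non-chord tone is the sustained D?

The harmony at that moment is C major triad (C, E, G); D is not a chord tone.
It is held over (the same pitch as the preceding D) and left by step down to C.
Held over from the previous chord and resolving down by step — a suspension.

D is a suspension.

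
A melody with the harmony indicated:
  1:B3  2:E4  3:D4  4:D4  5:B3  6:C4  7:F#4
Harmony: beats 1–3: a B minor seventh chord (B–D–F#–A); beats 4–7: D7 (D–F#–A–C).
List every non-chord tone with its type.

E4 (beat 2) — appoggiatura; B3 (beat 5) — appoggiatura.

The harmony at that moment is B minor seventh chord (B, D, F#, A); E4 is not a chord tone.
It is approached by leap up from B3 and left by step down to D4.
Leap in, step out — an appoggiatura.
The harmony at that moment is D dominant seventh chord (D, F#, A, C); B3 is not a chord tone.
It is approached by leap down from D4 and left by step up to C4.
Leap in, step out — an appoggiatura.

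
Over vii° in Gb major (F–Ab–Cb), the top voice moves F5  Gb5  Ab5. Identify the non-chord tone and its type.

The harmony at that moment is F diminished triad (F, Ab, Cb); Gb5 is not a chord tone.
It is approached by step up from F5 and left by step up to Ab5.
Step in, step out in the same direction — a passing tone.

Gb5 is a passing tone.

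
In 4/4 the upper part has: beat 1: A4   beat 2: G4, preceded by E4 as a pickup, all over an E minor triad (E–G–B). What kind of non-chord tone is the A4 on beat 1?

Appoggiatura.

The harmony at that moment is E minor triad (E, G, B); A4 is not a chord tone.
It is approached by leap up from E4 and left by step down to G4.
Leap in, step out, metrically accented — an appoggiatura.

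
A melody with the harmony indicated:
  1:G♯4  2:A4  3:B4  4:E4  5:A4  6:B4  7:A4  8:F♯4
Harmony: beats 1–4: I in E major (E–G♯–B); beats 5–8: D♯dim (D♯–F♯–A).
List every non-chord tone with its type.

The harmony at that moment is E major triad (E, G♯, B); A4 is not a chord tone.
It is approached by step up from G♯4 and left by step up to B4.
Step in, step out in the same direction — a passing tone.
The harmony at that moment is D♯ diminished triad (D♯, F♯, A); B4 is not a chord tone.
It is approached by step up from A4 and left by step down to A4.
Step away and step back to the same note — a neighbor tone (upper neighbor).

A4 (beat 2) — passing tone; B4 (beat 6) — neighbor tone.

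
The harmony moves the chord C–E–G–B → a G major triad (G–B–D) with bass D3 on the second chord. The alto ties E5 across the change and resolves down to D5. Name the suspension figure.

9–8 suspension.

At the second chord the bass is D3. The suspended E5 lies a ninth above the bass; after resolving down by step to D5, the interval above the bass becomes an octave.
Suspension figures are named by those two intervals: 9–8.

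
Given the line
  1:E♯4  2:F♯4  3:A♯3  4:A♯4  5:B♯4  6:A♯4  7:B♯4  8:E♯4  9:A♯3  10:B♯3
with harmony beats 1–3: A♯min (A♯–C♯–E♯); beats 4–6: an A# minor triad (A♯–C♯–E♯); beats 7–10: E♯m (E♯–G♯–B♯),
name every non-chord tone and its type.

The harmony at that moment is A♯ minor triad (A♯, C♯, E♯); F♯4 is not a chord tone.
It is approached by step up from E♯4 and left by leap down to A♯3.
Step in, leap out — an escape tone.
The harmony at that moment is A♯ minor triad (A♯, C♯, E♯); B♯4 is not a chord tone.
It is approached by step up from A♯4 and left by step down to A♯4.
Step away and step back to the same note — a neighbor tone (upper neighbor).
The harmony at that moment is E♯ minor triad (E♯, G♯, B♯); A♯3 is not a chord tone.
It is approached by leap down from E♯4 and left by step up to B♯3.
Leap in, step out — an appoggiatura.

F♯4 (beat 2) — escape tone; B♯4 (beat 5) — neighbor tone; A♯3 (beat 9) — appoggiatura.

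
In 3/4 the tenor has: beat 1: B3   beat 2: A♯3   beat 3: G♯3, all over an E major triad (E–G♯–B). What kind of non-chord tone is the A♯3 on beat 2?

The harmony at that moment is E major triad (E, G♯, B); A♯3 is not a chord tone.
It is approached by step down from B3 and left by step down to G♯3.
Step in, step out in the same direction — a passing tone.

Passing tone.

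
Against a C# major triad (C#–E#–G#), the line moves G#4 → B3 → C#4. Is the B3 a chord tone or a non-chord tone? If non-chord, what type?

Non-chord tone — an appoggiatura.

The harmony at that moment is C# major triad (C#, E#, G#); B3 is not a chord tone.
It is approached by leap down from G#4 and left by step up to C#4.
Leap in, step out — an appoggiatura.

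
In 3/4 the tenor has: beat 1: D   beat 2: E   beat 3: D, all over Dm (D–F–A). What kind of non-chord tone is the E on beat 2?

Upper neighbor tone.

The harmony at that moment is D minor triad (D, F, A); E is not a chord tone.
It is approached by step up from D and left by step down to D.
Step away and step back to the same note — a neighbor tone (upper neighbor).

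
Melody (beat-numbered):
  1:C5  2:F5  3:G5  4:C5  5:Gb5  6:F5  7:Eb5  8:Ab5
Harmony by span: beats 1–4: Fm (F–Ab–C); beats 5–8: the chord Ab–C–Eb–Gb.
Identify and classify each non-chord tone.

The harmony at that moment is F minor triad (F, Ab, C); G5 is not a chord tone.
It is approached by step up from F5 and left by leap down to C5.
Step in, leap out — an escape tone.
The harmony at that moment is Ab dominant seventh chord (Ab, C, Eb, Gb); F5 is not a chord tone.
It is approached by step down from Gb5 and left by step down to Eb5.
Step in, step out in the same direction — a passing tone.

G5 (beat 3) — escape tone; F5 (beat 6) — passing tone.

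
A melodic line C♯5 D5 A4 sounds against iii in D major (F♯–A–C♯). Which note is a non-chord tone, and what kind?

The harmony at that moment is F♯ minor triad (F♯, A, C♯); D5 is not a chord tone.
It is approached by step up from C♯5 and left by leap down to A4.
Step in, leap out — an escape tone.

D5 is an escape tone.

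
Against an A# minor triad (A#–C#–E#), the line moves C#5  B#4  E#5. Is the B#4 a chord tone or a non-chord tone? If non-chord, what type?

The harmony at that moment is A# minor triad (A#, C#, E#); B#4 is not a chord tone.
It is approached by step down from C#5 and left by leap up to E#5.
Step in, leap out — an escape tone.

Non-chord tone — an escape tone.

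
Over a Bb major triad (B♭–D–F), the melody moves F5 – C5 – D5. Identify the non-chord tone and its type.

The harmony at that moment is B♭ major triad (B♭, D, F); C5 is not a chord tone.
It is approached by leap down from F5 and left by step up to D5.
Leap in, step out — an appoggiatura.

C5 is an appoggiatura.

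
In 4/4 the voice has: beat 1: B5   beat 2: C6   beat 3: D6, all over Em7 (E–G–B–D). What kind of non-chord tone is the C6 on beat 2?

Passing tone.

The harmony at that moment is E minor seventh chord (E, G, B, D); C6 is not a chord tone.
It is approached by step up from B5 and left by step up to D6.
Step in, step out in the same direction — a passing tone.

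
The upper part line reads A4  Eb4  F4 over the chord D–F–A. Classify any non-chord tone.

Eb4 is an appoggiatura.

The harmony at that moment is D minor triad (D, F, A); Eb4 is not a chord tone.
It is approached by leap down from A4 and left by step up to F4.
Leap in, step out — an appoggiatura.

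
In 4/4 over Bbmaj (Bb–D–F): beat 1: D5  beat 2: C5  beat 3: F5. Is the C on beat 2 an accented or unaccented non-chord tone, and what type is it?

Unaccented escape tone.

The harmony at that moment is Bb major triad (Bb, D, F); C5 is not a chord tone.
It is approached by step down from D5 and left by leap up to F5.
Step in, leap out — an escape tone.
It falls on a weak beat, so it is unaccented.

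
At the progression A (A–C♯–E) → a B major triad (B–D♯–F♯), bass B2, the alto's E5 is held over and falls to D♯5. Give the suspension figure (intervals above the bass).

4–3 suspension.

At the second chord the bass is B2. The suspended E5 lies a fourth above the bass; after resolving down by step to D♯5, the interval above the bass becomes a third.
Suspension figures are named by those two intervals: 4–3.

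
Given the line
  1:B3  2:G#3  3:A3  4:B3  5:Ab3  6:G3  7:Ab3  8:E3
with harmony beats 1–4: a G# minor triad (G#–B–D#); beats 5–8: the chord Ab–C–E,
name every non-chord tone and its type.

The harmony at that moment is G# minor triad (G#, B, D#); A3 is not a chord tone.
It is approached by step up from G#3 and left by step up to B3.
Step in, step out in the same direction — a passing tone.
The harmony at that moment is Ab augmented triad (Ab, C, E); G3 is not a chord tone.
It is approached by step down from Ab3 and left by step up to Ab3.
Step away and step back to the same note — a neighbor tone (lower neighbor).

A3 (beat 3) — passing tone; G3 (beat 6) — neighbor tone.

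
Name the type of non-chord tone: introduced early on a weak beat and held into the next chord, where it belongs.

Approach: ahead of the chord change (typically by step), so it is dissonant against the current harmony. Departure: none — the same pitch is restated or held and is a chord tone of the new harmony.
Dissonant first, consonant once the harmony catches up: the note simply arrives early — an anticipation. (The reverse timing, consonant first and dissonant after the change, would be a suspension or retardation.)

Anticipation.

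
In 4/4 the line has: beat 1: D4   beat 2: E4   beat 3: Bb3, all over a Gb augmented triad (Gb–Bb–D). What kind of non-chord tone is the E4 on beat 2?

The harmony at that moment is Gb augmented triad (Gb, Bb, D); E4 is not a chord tone.
It is approached by step up from D4 and left by leap down to Bb3.
Step in, leap out, on a weak beat — an escape tone.

Escape tone.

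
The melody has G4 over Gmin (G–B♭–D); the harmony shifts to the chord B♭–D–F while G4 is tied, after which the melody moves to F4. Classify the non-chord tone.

G4 is a suspension.

The harmony at that moment is B♭ major triad (B♭, D, F); G4 is not a chord tone.
It is held over (the same pitch as the preceding G4) and left by step down to F4.
Held over from the previous chord and resolving down by step — a suspension.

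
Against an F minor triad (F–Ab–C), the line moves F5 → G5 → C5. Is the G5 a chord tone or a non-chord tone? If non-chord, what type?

Non-chord tone — an escape tone.

The harmony at that moment is F minor triad (F, Ab, C); G5 is not a chord tone.
It is approached by step up from F5 and left by leap down to C5.
Step in, leap out — an escape tone.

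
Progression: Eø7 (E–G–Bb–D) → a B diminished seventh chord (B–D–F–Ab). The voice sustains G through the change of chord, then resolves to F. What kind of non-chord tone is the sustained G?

G is a suspension.

The harmony at that moment is B diminished seventh chord (B, D, F, Ab); G is not a chord tone.
It is held over (the same pitch as the preceding G) and left by step down to F.
Held over from the previous chord and resolving down by step — a suspension.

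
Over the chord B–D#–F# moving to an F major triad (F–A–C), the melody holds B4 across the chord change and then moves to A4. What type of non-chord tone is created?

The harmony at that moment is F major triad (F, A, C); B4 is not a chord tone.
It is held over (the same pitch as the preceding B4) and left by step down to A4.
Held over from the previous chord and resolving down by step — a suspension.

B4 is a suspension.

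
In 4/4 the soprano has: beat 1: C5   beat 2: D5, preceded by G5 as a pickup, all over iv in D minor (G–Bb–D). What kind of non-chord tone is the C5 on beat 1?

The harmony at that moment is G minor triad (G, Bb, D); C5 is not a chord tone.
It is approached by leap down from G5 and left by step up to D5.
Leap in, step out, metrically accented — an appoggiatura.

Appoggiatura.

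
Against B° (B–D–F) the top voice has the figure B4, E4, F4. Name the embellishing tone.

E4 is an appoggiatura.

The harmony at that moment is B diminished triad (B, D, F); E4 is not a chord tone.
It is approached by leap down from B4 and left by step up to F4.
Leap in, step out — an appoggiatura.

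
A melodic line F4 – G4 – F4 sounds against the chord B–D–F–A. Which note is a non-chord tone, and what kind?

The harmony at that moment is B half-diminished seventh chord (B, D, F, A); G4 is not a chord tone.
It is approached by step up from F4 and left by step down to F4.
Step away and step back to the same note — a neighbor tone (upper neighbor).

G4 is a neighbor tone.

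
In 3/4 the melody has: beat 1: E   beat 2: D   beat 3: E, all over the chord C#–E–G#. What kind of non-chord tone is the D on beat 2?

The harmony at that moment is C# minor triad (C#, E, G#); D is not a chord tone.
It is approached by step down from E and left by step up to E.
Step away and step back to the same note — a neighbor tone (lower neighbor).

Lower neighbor tone.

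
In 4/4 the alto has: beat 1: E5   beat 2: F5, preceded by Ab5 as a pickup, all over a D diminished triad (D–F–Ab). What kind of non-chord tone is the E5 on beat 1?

The harmony at that moment is D diminished triad (D, F, Ab); E5 is not a chord tone.
It is approached by leap down from Ab5 and left by step up to F5.
Leap in, step out, metrically accented — an appoggiatura.

Appoggiatura.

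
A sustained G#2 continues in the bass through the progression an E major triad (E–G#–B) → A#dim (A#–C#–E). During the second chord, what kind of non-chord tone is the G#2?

Pedal tone (pedal point).

The harmony at that moment is A# diminished triad (A#, C#, E); G#2 is not a chord tone.
It is held over (the same pitch as the preceding G#2) and then sustained as the same pitch into the next harmony.
Sustained through a change of harmony — a pedal tone.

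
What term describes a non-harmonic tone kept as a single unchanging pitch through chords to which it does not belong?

Pedal tone.

Approach: none. Departure: none — a single pitch is sustained while the chords change around it, passing through harmonies that do not contain it.
No melodic motion at all; the dissonance is created entirely by the moving harmonies against the stationary note — a pedal tone (pedal point).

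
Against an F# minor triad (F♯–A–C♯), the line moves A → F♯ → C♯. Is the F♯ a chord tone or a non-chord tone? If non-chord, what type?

F# minor triad contains F♯, A, C♯; F♯ is the root, so it is a chord tone.

Chord tone (the root of F# minor triad).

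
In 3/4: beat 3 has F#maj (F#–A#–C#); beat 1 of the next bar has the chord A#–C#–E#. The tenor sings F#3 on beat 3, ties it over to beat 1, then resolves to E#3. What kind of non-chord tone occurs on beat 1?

Suspension.

The harmony at that moment is A# minor triad (A#, C#, E#); F#3 is not a chord tone.
It is held over (the same pitch as the preceding F#3) and left by step down to E#3.
Held over from the previous chord and resolving down by step — a suspension.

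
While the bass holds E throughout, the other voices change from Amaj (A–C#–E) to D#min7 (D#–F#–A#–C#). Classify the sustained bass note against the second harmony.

The harmony at that moment is D# minor seventh chord (D#, F#, A#, C#); E is not a chord tone.
It is held over (the same pitch as the preceding E) and then sustained as the same pitch into the next harmony.
Sustained through a change of harmony — a pedal tone.

Pedal tone (pedal point).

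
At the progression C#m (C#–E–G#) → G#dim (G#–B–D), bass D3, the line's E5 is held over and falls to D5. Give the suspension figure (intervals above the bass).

At the second chord the bass is D3. The suspended E5 lies a ninth above the bass; after resolving down by step to D5, the interval above the bass becomes an octave.
Suspension figures are named by those two intervals: 9–8.

9–8 suspension.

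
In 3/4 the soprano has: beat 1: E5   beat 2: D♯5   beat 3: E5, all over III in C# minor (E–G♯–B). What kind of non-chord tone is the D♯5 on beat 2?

The harmony at that moment is E major triad (E, G♯, B); D♯5 is not a chord tone.
It is approached by step down from E5 and left by step up to E5.
Step away and step back to the same note — a neighbor tone (lower neighbor).

Lower neighbor tone.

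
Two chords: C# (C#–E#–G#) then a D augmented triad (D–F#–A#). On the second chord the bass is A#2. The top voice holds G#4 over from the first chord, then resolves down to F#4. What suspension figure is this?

7–6 suspension.

At the second chord the bass is A#2. The suspended G#4 lies a seventh above the bass; after resolving down by step to F#4, the interval above the bass becomes a sixth.
Suspension figures are named by those two intervals: 7–6.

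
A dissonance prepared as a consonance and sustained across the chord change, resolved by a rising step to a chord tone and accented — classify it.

Approach: by preparation — the pitch is first a chord tone, then held (tied or repeated) while the harmony changes under it. Departure: up by step. Metric position: strong.
A prepared dissonance that resolves upward by step — a retardation. (The same figure resolving downward would be a suspension.)

Retardation.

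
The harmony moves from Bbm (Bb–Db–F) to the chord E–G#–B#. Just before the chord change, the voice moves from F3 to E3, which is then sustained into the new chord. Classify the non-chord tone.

The harmony at that moment is Bb minor triad (Bb, Db, F); E3 is not a chord tone.
It is approached by step down from F3 and then sustained as the same pitch into the next harmony.
Arriving early and becoming a chord tone when the harmony changes — an anticipation.

E3 is an anticipation.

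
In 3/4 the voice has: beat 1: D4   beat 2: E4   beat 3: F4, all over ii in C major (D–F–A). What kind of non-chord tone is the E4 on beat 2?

Passing tone.

The harmony at that moment is D minor triad (D, F, A); E4 is not a chord tone.
It is approached by step up from D4 and left by step up to F4.
Step in, step out in the same direction — a passing tone.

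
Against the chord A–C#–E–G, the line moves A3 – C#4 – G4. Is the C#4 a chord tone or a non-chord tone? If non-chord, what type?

A dominant seventh chord contains A, C#, E, G; C# is the third, so it is a chord tone.

Chord tone (the third of A dominant seventh chord).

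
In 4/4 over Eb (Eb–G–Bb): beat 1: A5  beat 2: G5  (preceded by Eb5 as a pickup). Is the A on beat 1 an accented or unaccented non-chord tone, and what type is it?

The harmony at that moment is Eb major triad (Eb, G, Bb); A5 is not a chord tone.
It is approached by leap up from Eb5 and left by step down to G5.
Leap in, step out — an appoggiatura.
It falls on the downbeat, so it is accented.

Accented appoggiatura.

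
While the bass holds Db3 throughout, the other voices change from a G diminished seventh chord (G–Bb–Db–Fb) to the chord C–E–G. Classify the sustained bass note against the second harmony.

The harmony at that moment is C major triad (C, E, G); Db3 is not a chord tone.
It is held over (the same pitch as the preceding Db3) and then sustained as the same pitch into the next harmony.
Sustained through a change of harmony — a pedal tone.

Pedal tone (pedal point).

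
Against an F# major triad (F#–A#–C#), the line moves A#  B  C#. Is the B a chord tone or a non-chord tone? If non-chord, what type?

Non-chord tone — a passing tone.

The harmony at that moment is F# major triad (F#, A#, C#); B is not a chord tone.
It is approached by step up from A# and left by step up to C#.
Step in, step out in the same direction — a passing tone.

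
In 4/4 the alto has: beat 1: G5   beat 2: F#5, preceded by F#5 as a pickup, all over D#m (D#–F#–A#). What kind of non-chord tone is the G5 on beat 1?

The harmony at that moment is D# minor triad (D#, F#, A#); G5 is not a chord tone.
It is approached by step up from F#5 and left by step down to F#5.
Step away and step back to the same note — a neighbor tone (upper neighbor).

Upper neighbor tone.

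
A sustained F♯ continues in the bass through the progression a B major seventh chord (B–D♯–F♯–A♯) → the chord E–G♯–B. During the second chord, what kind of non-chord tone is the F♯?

The harmony at that moment is E major triad (E, G♯, B); F♯ is not a chord tone.
It is held over (the same pitch as the preceding F♯) and then sustained as the same pitch into the next harmony.
Sustained through a change of harmony — a pedal tone.

Pedal tone (pedal point).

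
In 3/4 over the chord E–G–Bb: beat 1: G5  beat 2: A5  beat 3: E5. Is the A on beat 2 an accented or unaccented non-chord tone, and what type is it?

The harmony at that moment is E diminished triad (E, G, Bb); A5 is not a chord tone.
It is approached by step up from G5 and left by leap down to E5.
Step in, leap out — an escape tone.
It falls on a weak beat, so it is unaccented.

Unaccented escape tone.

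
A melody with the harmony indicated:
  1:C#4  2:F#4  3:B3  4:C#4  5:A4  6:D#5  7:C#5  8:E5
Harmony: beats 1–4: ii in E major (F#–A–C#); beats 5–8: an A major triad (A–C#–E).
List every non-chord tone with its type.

B3 (beat 3) — appoggiatura; D#5 (beat 6) — appoggiatura.

The harmony at that moment is F# minor triad (F#, A, C#); B3 is not a chord tone.
It is approached by leap down from F#4 and left by step up to C#4.
Leap in, step out — an appoggiatura.
The harmony at that moment is A major triad (A, C#, E); D#5 is not a chord tone.
It is approached by leap up from A4 and left by step down to C#5.
Leap in, step out — an appoggiatura.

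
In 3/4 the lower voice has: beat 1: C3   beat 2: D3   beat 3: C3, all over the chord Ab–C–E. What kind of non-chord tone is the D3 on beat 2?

The harmony at that moment is Ab augmented triad (Ab, C, E); D3 is not a chord tone.
It is approached by step up from C3 and left by step down to C3.
Step away and step back to the same note — a neighbor tone (upper neighbor).

Upper neighbor tone.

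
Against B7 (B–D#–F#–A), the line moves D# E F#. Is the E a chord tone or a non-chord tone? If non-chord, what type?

Non-chord tone — a passing tone.

The harmony at that moment is B dominant seventh chord (B, D#, F#, A); E is not a chord tone.
It is approached by step up from D# and left by step up to F#.
Step in, step out in the same direction — a passing tone.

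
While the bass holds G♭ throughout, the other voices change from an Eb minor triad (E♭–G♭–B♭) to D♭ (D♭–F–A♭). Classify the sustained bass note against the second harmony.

Pedal tone (pedal point).

The harmony at that moment is D♭ major triad (D♭, F, A♭); G♭ is not a chord tone.
It is held over (the same pitch as the preceding G♭) and then sustained as the same pitch into the next harmony.
Sustained through a change of harmony — a pedal tone.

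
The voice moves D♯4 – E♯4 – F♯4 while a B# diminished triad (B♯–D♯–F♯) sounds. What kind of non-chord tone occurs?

The harmony at that moment is B♯ diminished triad (B♯, D♯, F♯); E♯4 is not a chord tone.
It is approached by step up from D♯4 and left by step up to F♯4.
Step in, step out in the same direction — a passing tone.

E♯4 is a passing tone.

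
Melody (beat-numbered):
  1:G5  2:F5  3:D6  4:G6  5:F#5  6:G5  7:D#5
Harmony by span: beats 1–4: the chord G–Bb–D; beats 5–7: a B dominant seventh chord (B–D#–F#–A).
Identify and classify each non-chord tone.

The harmony at that moment is G minor triad (G, Bb, D); F5 is not a chord tone.
It is approached by step down from G5 and left by leap up to D6.
Step in, leap out — an escape tone.
The harmony at that moment is B dominant seventh chord (B, D#, F#, A); G5 is not a chord tone.
It is approached by step up from F#5 and left by leap down to D#5.
Step in, leap out — an escape tone.

F5 (beat 2) — escape tone; G5 (beat 6) — escape tone.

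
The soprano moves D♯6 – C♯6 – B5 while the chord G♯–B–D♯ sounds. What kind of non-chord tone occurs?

C♯6 is a passing tone.

The harmony at that moment is G♯ minor triad (G♯, B, D♯); C♯6 is not a chord tone.
It is approached by step down from D♯6 and left by step down to B5.
Step in, step out in the same direction — a passing tone.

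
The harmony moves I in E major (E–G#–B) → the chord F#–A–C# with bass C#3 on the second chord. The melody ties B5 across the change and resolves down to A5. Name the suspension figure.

7–6 suspension.

At the second chord the bass is C#3. The suspended B5 lies a seventh above the bass; after resolving down by step to A5, the interval above the bass becomes a sixth.
Suspension figures are named by those two intervals: 7–6.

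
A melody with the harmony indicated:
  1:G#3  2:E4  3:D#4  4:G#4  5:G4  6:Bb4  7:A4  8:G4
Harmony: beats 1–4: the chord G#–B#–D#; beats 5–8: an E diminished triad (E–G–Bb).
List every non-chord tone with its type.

The harmony at that moment is G# major triad (G#, B#, D#); E4 is not a chord tone.
It is approached by leap up from G#3 and left by step down to D#4.
Leap in, step out — an appoggiatura.
The harmony at that moment is E diminished triad (E, G, Bb); A4 is not a chord tone.
It is approached by step down from Bb4 and left by step down to G4.
Step in, step out in the same direction — a passing tone.

E4 (beat 2) — appoggiatura; A4 (beat 7) — passing tone.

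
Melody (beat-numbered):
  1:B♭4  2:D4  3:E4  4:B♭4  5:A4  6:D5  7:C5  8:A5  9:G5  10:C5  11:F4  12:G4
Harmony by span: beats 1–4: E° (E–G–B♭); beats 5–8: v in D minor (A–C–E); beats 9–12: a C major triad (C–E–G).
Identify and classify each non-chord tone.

D4 (beat 2) — appoggiatura; D5 (beat 6) — appoggiatura; F4 (beat 11) — appoggiatura.

The harmony at that moment is E diminished triad (E, G, B♭); D4 is not a chord tone.
It is approached by leap down from B♭4 and left by step up to E4.
Leap in, step out — an appoggiatura.
The harmony at that moment is A minor triad (A, C, E); D5 is not a chord tone.
It is approached by leap up from A4 and left by step down to C5.
Leap in, step out — an appoggiatura.
The harmony at that moment is C major triad (C, E, G); F4 is not a chord tone.
It is approached by leap down from C5 and left by step up to G4.
Leap in, step out — an appoggiatura.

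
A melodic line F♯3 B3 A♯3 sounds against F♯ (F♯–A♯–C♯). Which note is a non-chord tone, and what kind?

The harmony at that moment is F♯ major triad (F♯, A♯, C♯); B3 is not a chord tone.
It is approached by leap up from F♯3 and left by step down to A♯3.
Leap in, step out — an appoggiatura.

B3 is an appoggiatura.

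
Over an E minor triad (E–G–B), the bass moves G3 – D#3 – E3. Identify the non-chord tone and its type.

D#3 is an appoggiatura.

The harmony at that moment is E minor triad (E, G, B); D#3 is not a chord tone.
It is approached by leap down from G3 and left by step up to E3.
Leap in, step out — an appoggiatura.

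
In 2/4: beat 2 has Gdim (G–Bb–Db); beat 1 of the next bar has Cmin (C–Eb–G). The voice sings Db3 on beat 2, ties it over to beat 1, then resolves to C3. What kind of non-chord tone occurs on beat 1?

The harmony at that moment is C minor triad (C, Eb, G); Db3 is not a chord tone.
It is held over (the same pitch as the preceding Db3) and left by step down to C3.
Held over from the previous chord and resolving down by step — a suspension.

Suspension.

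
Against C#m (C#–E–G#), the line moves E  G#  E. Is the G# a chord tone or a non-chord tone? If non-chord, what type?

C# minor triad contains C#, E, G#; G# is the fifth, so it is a chord tone.

Chord tone (the fifth of C# minor triad).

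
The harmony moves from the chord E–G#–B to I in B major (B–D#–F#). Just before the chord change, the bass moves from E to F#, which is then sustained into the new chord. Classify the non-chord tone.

The harmony at that moment is E major triad (E, G#, B); F# is not a chord tone.
It is approached by step up from E and then sustained as the same pitch into the next harmony.
Arriving early and becoming a chord tone when the harmony changes — an anticipation.

F# is an anticipation.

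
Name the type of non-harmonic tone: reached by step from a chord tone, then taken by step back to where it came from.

Neighbor tone.

Approach: by step. Departure: by step in the opposite direction, back to the starting pitch.
Stepwise on both sides but reversing to return to the same chord tone — a neighbor tone. (Had it continued onward in the same direction it would be a passing tone instead.)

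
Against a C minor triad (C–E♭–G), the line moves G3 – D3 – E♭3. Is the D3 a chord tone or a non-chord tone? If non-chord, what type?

The harmony at that moment is C minor triad (C, E♭, G); D3 is not a chord tone.
It is approached by leap down from G3 and left by step up to E♭3.
Leap in, step out — an appoggiatura.

Non-chord tone — an appoggiatura.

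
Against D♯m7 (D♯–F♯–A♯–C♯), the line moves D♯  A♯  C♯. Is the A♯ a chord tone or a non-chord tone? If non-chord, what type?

D# minor seventh chord contains D♯, F♯, A♯, C♯; A♯ is the fifth, so it is a chord tone.

Chord tone (the fifth of D# minor seventh chord).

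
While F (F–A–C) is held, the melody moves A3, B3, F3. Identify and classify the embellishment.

B3 is an escape tone.

The harmony at that moment is F major triad (F, A, C); B3 is not a chord tone.
It is approached by step up from A3 and left by leap down to F3.
Step in, leap out — an escape tone.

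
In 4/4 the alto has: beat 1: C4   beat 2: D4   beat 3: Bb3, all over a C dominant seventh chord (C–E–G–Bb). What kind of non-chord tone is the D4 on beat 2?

The harmony at that moment is C dominant seventh chord (C, E, G, Bb); D4 is not a chord tone.
It is approached by step up from C4 and left by leap down to Bb3.
Step in, leap out, on a weak beat — an escape tone.

Escape tone.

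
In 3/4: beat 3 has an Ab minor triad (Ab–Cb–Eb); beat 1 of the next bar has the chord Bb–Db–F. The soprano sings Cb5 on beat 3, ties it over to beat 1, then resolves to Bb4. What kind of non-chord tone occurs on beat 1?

Suspension.

The harmony at that moment is Bb minor triad (Bb, Db, F); Cb5 is not a chord tone.
It is held over (the same pitch as the preceding Cb5) and left by step down to Bb4.
Held over from the previous chord and resolving down by step — a suspension.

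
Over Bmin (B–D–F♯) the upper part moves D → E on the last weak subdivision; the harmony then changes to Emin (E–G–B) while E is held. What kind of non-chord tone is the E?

E is an anticipation.

The harmony at that moment is B minor triad (B, D, F♯); E is not a chord tone.
It is approached by step up from D and then sustained as the same pitch into the next harmony.
Arriving early and becoming a chord tone when the harmony changes — an anticipation.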